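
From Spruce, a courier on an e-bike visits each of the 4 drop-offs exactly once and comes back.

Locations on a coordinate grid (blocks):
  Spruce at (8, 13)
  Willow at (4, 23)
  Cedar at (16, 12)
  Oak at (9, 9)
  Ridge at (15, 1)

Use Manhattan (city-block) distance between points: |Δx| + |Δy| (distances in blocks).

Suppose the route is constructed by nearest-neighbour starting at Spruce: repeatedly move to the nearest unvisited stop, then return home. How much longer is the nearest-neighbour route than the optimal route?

From Spruce: Oak=5, Cedar=9, Willow=14, Ridge=19 → choose Oak (5).
From Oak: Cedar=10, Ridge=14, Willow=19 → choose Cedar (10).
From Cedar: Ridge=12, Willow=23 → choose Ridge (12).
From Ridge: Willow=33 → choose Willow (33).
NN route Spruce → Oak → Cedar → Ridge → Willow → Spruce costs 74.
Optimal: Spruce → Willow → Cedar → Ridge → Oak → Spruce costs 68 (by enumerating all 12 distinct tours).
Excess = 74 − 68 = 6.

Excess over optimum: 6 blocks.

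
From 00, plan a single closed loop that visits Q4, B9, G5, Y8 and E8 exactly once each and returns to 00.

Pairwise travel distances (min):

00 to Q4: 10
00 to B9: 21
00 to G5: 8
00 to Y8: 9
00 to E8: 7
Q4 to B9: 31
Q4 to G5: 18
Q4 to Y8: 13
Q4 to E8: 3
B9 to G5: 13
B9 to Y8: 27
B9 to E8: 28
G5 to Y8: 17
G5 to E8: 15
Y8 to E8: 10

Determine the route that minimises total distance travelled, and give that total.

Shortest round trip = 71 min.

With 5 stops there are 5!/2 = 60 distinct round trips (a route and its reverse cost the same).
00 → Q4 → B9 → G5 → Y8 → E8 → 00: 10+31+13+17+10+7 = 88
00 → Q4 → B9 → G5 → E8 → Y8 → 00: 10+31+13+15+10+9 = 88
00 → Q4 → B9 → Y8 → G5 → E8 → 00: 10+31+27+17+15+7 = 107
00 → Q4 → B9 → Y8 → E8 → G5 → 00: 10+31+27+10+15+8 = 101
00 → Q4 → B9 → E8 → G5 → Y8 → 00: 10+31+28+15+17+9 = 110
00 → Q4 → B9 → E8 → Y8 → G5 → 00: 10+31+28+10+17+8 = 104
00 → Q4 → G5 → B9 → Y8 → E8 → 00: 10+18+13+27+10+7 = 85
00 → Q4 → G5 → B9 → E8 → Y8 → 00: 10+18+13+28+10+9 = 88
00 → Q4 → G5 → Y8 → B9 → E8 → 00: 10+18+17+27+28+7 = 107
00 → Q4 → G5 → Y8 → E8 → B9 → 00: 10+18+17+10+28+21 = 104
00 → Q4 → G5 → E8 → B9 → Y8 → 00: 10+18+15+28+27+9 = 107
00 → Q4 → G5 → E8 → Y8 → B9 → 00: 10+18+15+10+27+21 = 101
00 → Q4 → Y8 → B9 → G5 → E8 → 00: 10+13+27+13+15+7 = 85
00 → Q4 → Y8 → B9 → E8 → G5 → 00: 10+13+27+28+15+8 = 101
… (46 more)
00 → Q4 → E8 → Y8 → B9 → G5 → 00: 10+3+10+27+13+8 = 71  ← best
The minimum is 71.
One optimal route: 00 → Q4 → E8 → Y8 → B9 → G5 → 00 (or its reverse).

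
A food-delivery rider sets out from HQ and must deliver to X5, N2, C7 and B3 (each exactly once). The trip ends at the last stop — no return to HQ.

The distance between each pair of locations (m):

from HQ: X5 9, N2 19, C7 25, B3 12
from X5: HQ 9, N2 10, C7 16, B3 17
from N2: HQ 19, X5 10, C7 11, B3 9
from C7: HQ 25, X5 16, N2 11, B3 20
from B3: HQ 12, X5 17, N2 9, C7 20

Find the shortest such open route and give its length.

There are 4! = 24 possible orderings.
HQ - X5 - N2 - C7 - B3: 9+10+11+20 = 50
HQ - X5 - N2 - B3 - C7: 9+10+9+20 = 48
HQ - X5 - C7 - N2 - B3: 9+16+11+9 = 45
HQ - X5 - C7 - B3 - N2: 9+16+20+9 = 54
HQ - X5 - B3 - N2 - C7: 9+17+9+11 = 46
HQ - X5 - B3 - C7 - N2: 9+17+20+11 = 57
HQ - N2 - X5 - C7 - B3: 19+10+16+20 = 65
HQ - N2 - X5 - B3 - C7: 19+10+17+20 = 66
HQ - N2 - C7 - X5 - B3: 19+11+16+17 = 63
HQ - N2 - C7 - B3 - X5: 19+11+20+17 = 67
HQ - N2 - B3 - X5 - C7: 19+9+17+16 = 61
HQ - N2 - B3 - C7 - X5: 19+9+20+16 = 64
HQ - C7 - X5 - N2 - B3: 25+16+10+9 = 60
HQ - C7 - X5 - B3 - N2: 25+16+17+9 = 67
… (10 more)
The minimum is 45.
One shortest path: HQ → X5 → C7 → N2 → B3.

45 m — the minimum one-way total.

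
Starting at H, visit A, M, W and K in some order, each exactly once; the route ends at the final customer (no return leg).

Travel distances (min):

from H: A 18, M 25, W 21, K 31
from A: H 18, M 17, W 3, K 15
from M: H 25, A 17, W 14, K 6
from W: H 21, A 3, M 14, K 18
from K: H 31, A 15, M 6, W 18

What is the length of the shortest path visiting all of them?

41 min — the minimum one-way total.

There are 4! = 24 possible orderings.
H - A - M - W - K: 18+17+14+18 = 67
H - A - M - K - W: 18+17+6+18 = 59
H - A - W - M - K: 18+3+14+6 = 41
H - A - W - K - M: 18+3+18+6 = 45
H - A - K - M - W: 18+15+6+14 = 53
H - A - K - W - M: 18+15+18+14 = 65
H - M - A - W - K: 25+17+3+18 = 63
H - M - A - K - W: 25+17+15+18 = 75
H - M - W - A - K: 25+14+3+15 = 57
H - M - W - K - A: 25+14+18+15 = 72
H - M - K - A - W: 25+6+15+3 = 49
H - M - K - W - A: 25+6+18+3 = 52
H - W - A - M - K: 21+3+17+6 = 47
H - W - A - K - M: 21+3+15+6 = 45
… (10 more)
The minimum is 41.
One shortest path: H → A → W → M → K.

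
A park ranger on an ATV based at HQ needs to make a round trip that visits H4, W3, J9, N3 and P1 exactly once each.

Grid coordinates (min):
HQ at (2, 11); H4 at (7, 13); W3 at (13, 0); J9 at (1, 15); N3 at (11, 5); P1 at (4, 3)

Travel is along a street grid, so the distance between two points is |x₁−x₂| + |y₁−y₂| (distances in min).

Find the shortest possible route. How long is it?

With 5 stops there are 5!/2 = 60 distinct round trips (a route and its reverse cost the same).
HQ-H4-W3-J9-N3-P1-HQ: 7+19+27+20+9+10 = 92
HQ-H4-W3-J9-P1-N3-HQ: 7+19+27+15+9+15 = 92
HQ-H4-W3-N3-J9-P1-HQ: 7+19+7+20+15+10 = 78
HQ-H4-W3-N3-P1-J9-HQ: 7+19+7+9+15+5 = 62
HQ-H4-W3-P1-J9-N3-HQ: 7+19+12+15+20+15 = 88
HQ-H4-W3-P1-N3-J9-HQ: 7+19+12+9+20+5 = 72
HQ-H4-J9-W3-N3-P1-HQ: 7+8+27+7+9+10 = 68
HQ-H4-J9-W3-P1-N3-HQ: 7+8+27+12+9+15 = 78
HQ-H4-J9-N3-W3-P1-HQ: 7+8+20+7+12+10 = 64
HQ-H4-J9-N3-P1-W3-HQ: 7+8+20+9+12+22 = 78
HQ-H4-J9-P1-W3-N3-HQ: 7+8+15+12+7+15 = 64
HQ-H4-J9-P1-N3-W3-HQ: 7+8+15+9+7+22 = 68
HQ-H4-N3-W3-J9-P1-HQ: 7+12+7+27+15+10 = 78
HQ-H4-N3-W3-P1-J9-HQ: 7+12+7+12+15+5 = 58
… (46 more)
HQ-J9-H4-N3-W3-P1-HQ: 5+8+12+7+12+10 = 54  ← best
The minimum is 54.
One optimal route: HQ → J9 → H4 → N3 → W3 → P1 → HQ (or its reverse).

54 min — the shortest possible round trip.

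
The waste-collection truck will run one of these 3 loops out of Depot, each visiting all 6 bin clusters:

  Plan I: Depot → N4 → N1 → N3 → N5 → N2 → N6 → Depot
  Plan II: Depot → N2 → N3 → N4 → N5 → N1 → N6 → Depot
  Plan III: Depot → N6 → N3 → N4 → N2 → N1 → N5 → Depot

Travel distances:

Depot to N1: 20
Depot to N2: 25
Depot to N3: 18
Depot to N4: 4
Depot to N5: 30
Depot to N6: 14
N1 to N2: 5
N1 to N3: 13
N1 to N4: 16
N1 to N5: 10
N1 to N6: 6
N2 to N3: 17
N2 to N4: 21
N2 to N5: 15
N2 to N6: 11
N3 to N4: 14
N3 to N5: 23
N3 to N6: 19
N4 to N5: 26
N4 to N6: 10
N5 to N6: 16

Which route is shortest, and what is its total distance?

Plan I: 4 + 16 + 13 + 23 + 15 + 11 + 14 = 96
Plan II: 25 + 17 + 14 + 26 + 10 + 6 + 14 = 112
Plan III: 14 + 19 + 14 + 21 + 5 + 10 + 30 = 113

96 — Plan I is the shortest.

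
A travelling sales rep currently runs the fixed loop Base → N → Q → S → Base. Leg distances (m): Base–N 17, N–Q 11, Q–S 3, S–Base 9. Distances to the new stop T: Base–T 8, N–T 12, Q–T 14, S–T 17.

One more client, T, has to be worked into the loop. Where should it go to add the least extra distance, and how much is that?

Insertion cost between consecutive stops i–j is d(i,T) + d(T,j) − d(i,j):
  between Base and N: 8 + 12 − 17 = 3
  between N and Q: 12 + 14 − 11 = 15
  between Q and S: 14 + 17 − 3 = 28
  between S and Base: 17 + 8 − 9 = 16
Cheapest insertion is between Base and N, adding 3.
New total = 40 + 3 = 43.

Minimum extra distance: 3 m, inserting T between Base and N.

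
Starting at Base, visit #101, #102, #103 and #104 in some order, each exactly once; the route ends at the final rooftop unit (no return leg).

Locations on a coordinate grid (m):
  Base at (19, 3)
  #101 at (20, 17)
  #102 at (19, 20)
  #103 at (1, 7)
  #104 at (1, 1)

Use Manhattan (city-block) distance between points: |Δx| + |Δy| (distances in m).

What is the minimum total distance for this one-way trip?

There are 4! = 24 possible orderings.
Base → #101 → #102 → #103 → #104: 15+4+31+6 = 56
Base → #101 → #102 → #104 → #103: 15+4+37+6 = 62
Base → #101 → #103 → #102 → #104: 15+29+31+37 = 112
Base → #101 → #103 → #104 → #102: 15+29+6+37 = 87
Base → #101 → #104 → #102 → #103: 15+35+37+31 = 118
Base → #101 → #104 → #103 → #102: 15+35+6+31 = 87
Base → #102 → #101 → #103 → #104: 17+4+29+6 = 56
Base → #102 → #101 → #104 → #103: 17+4+35+6 = 62
Base → #102 → #103 → #101 → #104: 17+31+29+35 = 112
Base → #102 → #103 → #104 → #101: 17+31+6+35 = 89
Base → #102 → #104 → #101 → #103: 17+37+35+29 = 118
Base → #102 → #104 → #103 → #101: 17+37+6+29 = 89
Base → #103 → #101 → #102 → #104: 22+29+4+37 = 92
Base → #103 → #101 → #104 → #102: 22+29+35+37 = 123
… (10 more)
The minimum is 56.
One shortest path: Base → #101 → #102 → #103 → #104.

Minimum one-way distance = 56 m.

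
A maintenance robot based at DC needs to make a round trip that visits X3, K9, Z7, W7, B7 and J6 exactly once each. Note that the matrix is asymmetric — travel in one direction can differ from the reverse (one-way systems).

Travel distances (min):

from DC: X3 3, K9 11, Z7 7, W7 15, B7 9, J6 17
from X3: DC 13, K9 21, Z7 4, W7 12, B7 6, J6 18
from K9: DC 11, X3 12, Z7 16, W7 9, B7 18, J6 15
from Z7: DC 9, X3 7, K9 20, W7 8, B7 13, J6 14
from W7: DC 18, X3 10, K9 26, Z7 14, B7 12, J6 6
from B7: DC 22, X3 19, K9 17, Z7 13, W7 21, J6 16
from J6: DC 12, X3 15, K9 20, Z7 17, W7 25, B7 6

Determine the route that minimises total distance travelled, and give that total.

DC→X3→K9→Z7→W7→B7→J6→DC: 3+21+16+8+12+16+12 = 88
DC→X3→K9→Z7→W7→J6→B7→DC: 3+21+16+8+6+6+22 = 82
DC→X3→K9→Z7→B7→W7→J6→DC: 3+21+16+13+21+6+12 = 92
DC→X3→K9→Z7→B7→J6→W7→DC: 3+21+16+13+16+25+18 = 112
DC→X3→K9→Z7→J6→W7→B7→DC: 3+21+16+14+25+12+22 = 113
DC→X3→K9→Z7→J6→B7→W7→DC: 3+21+16+14+6+21+18 = 99
DC→X3→K9→W7→Z7→B7→J6→DC: 3+21+9+14+13+16+12 = 88
DC→X3→K9→W7→Z7→J6→B7→DC: 3+21+9+14+14+6+22 = 89
… (712 more)
DC→X3→Z7→W7→J6→B7→K9→DC: 3+4+8+6+6+17+11 = 55  ← best
The minimum is 55.
One optimal route: DC → X3 → Z7 → W7 → J6 → B7 → K9 → DC.

55 min — the shortest possible round trip.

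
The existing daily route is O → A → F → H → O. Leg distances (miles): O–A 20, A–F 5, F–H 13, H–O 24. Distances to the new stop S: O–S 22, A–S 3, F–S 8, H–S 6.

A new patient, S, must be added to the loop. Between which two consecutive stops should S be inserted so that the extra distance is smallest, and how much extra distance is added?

Insertion cost between consecutive stops i–j is d(i,S) + d(S,j) − d(i,j):
  between O and A: 22 + 3 − 20 = 5
  between A and F: 3 + 8 − 5 = 6
  between F and H: 8 + 6 − 13 = 1
  between H and O: 6 + 22 − 24 = 4
Cheapest insertion is between F and H, adding 1.
New total = 62 + 1 = 63.

Minimum extra distance: 1 miles, inserting S between F and H.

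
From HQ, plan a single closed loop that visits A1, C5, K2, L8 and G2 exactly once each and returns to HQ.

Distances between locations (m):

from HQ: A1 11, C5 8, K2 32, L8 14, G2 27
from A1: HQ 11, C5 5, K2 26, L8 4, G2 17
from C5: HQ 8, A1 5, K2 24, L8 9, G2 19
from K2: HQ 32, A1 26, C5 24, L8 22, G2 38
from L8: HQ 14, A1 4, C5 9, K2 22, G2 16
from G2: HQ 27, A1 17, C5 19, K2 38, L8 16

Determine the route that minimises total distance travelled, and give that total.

98 m — the shortest possible round trip.

With 5 stops there are 5!/2 = 60 distinct round trips (a route and its reverse cost the same).
HQ - A1 - C5 - K2 - L8 - G2 - HQ: 11+5+24+22+16+27 = 105
HQ - A1 - C5 - K2 - G2 - L8 - HQ: 11+5+24+38+16+14 = 108
HQ - A1 - C5 - L8 - K2 - G2 - HQ: 11+5+9+22+38+27 = 112
HQ - A1 - C5 - L8 - G2 - K2 - HQ: 11+5+9+16+38+32 = 111
HQ - A1 - C5 - G2 - K2 - L8 - HQ: 11+5+19+38+22+14 = 109
HQ - A1 - C5 - G2 - L8 - K2 - HQ: 11+5+19+16+22+32 = 105
HQ - A1 - K2 - C5 - L8 - G2 - HQ: 11+26+24+9+16+27 = 113
HQ - A1 - K2 - C5 - G2 - L8 - HQ: 11+26+24+19+16+14 = 110
HQ - A1 - K2 - L8 - C5 - G2 - HQ: 11+26+22+9+19+27 = 114
HQ - A1 - K2 - L8 - G2 - C5 - HQ: 11+26+22+16+19+8 = 102
HQ - A1 - K2 - G2 - C5 - L8 - HQ: 11+26+38+19+9+14 = 117
HQ - A1 - K2 - G2 - L8 - C5 - HQ: 11+26+38+16+9+8 = 108
HQ - A1 - L8 - C5 - K2 - G2 - HQ: 11+4+9+24+38+27 = 113
HQ - A1 - L8 - C5 - G2 - K2 - HQ: 11+4+9+19+38+32 = 113
… (46 more)
HQ - A1 - G2 - L8 - K2 - C5 - HQ: 11+17+16+22+24+8 = 98  ← best
The minimum is 98.
One optimal route: HQ → A1 → G2 → L8 → K2 → C5 → HQ (or its reverse).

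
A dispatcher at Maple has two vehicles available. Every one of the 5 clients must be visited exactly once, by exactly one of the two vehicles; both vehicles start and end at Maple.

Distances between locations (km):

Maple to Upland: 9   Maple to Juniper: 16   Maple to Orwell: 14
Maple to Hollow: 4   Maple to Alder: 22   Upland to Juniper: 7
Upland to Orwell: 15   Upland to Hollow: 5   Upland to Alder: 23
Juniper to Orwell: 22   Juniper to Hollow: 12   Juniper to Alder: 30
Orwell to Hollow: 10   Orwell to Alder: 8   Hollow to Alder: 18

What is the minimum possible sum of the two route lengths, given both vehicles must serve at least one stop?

Check every non-empty split of the stops between the two vehicles; for each half take its own optimal tour:
  {Upland} + {Juniper, Orwell, Hollow, Alder}: 18 + 68 = 86
  {Juniper} + {Upland, Orwell, Hollow, Alder}: 32 + 54 = 86
  {Upland, Juniper} + {Orwell, Hollow, Alder}: 32 + 44 = 76
  {Orwell} + {Upland, Juniper, Hollow, Alder}: 28 + 68 = 96
  {Upland, Orwell} + {Juniper, Hollow, Alder}: 38 + 68 = 106
  {Juniper, Orwell} + {Upland, Hollow, Alder}: 52 + 54 = 106
  … (15 splits in total)
Best: vehicle 1 Maple → Upland → Juniper → Maple = 32; vehicle 2 Maple → Orwell → Alder → Hollow → Maple = 44; combined 76.

76 km — the smallest possible combined total.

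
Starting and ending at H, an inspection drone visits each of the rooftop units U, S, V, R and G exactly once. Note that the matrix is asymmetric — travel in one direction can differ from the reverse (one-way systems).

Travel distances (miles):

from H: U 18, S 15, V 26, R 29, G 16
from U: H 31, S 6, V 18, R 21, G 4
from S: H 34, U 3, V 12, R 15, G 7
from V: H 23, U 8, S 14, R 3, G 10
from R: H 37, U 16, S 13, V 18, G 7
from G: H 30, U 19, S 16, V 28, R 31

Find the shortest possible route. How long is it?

Minimum total distance: 76 miles.

H → U → S → V → R → G → H: 18+6+12+3+7+30 = 76
H → U → S → V → G → R → H: 18+6+12+10+31+37 = 114
H → U → S → R → V → G → H: 18+6+15+18+10+30 = 97
H → U → S → R → G → V → H: 18+6+15+7+28+23 = 97
H → U → S → G → V → R → H: 18+6+7+28+3+37 = 99
H → U → S → G → R → V → H: 18+6+7+31+18+23 = 103
H → U → V → S → R → G → H: 18+18+14+15+7+30 = 102
H → U → V → S → G → R → H: 18+18+14+7+31+37 = 125
H → U → V → R → S → G → H: 18+18+3+13+7+30 = 89
H → U → V → R → G → S → H: 18+18+3+7+16+34 = 96
H → U → V → G → S → R → H: 18+18+10+16+15+37 = 114
H → U → V → G → R → S → H: 18+18+10+31+13+34 = 124
H → U → R → S → V → G → H: 18+21+13+12+10+30 = 104
H → U → R → S → G → V → H: 18+21+13+7+28+23 = 110
… (106 more)
The minimum is 76.
One optimal route: H → U → S → V → R → G → H.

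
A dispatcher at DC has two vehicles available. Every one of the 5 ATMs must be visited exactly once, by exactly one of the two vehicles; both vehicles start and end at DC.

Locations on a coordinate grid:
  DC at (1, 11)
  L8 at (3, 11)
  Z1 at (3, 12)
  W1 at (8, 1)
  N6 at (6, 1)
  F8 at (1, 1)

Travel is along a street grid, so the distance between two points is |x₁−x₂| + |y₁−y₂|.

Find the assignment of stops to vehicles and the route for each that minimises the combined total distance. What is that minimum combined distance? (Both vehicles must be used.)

40 — the smallest possible combined total.

Try each way of splitting the stops between the two vehicles (each non-empty) and, for each split, find the best tour for each vehicle:
  {L8} + {Z1, W1, N6, F8}: 4 + 36 = 40
  {Z1} + {L8, W1, N6, F8}: 6 + 34 = 40
  {L8, Z1} + {W1, N6, F8}: 6 + 34 = 40
  {W1} + {L8, Z1, N6, F8}: 34 + 32 = 66
  {L8, W1} + {Z1, N6, F8}: 34 + 32 = 66
  {Z1, W1} + {L8, N6, F8}: 36 + 30 = 66
  … (15 splits in total)
Best: vehicle 1 DC → L8 → DC = 4; vehicle 2 DC → Z1 → W1 → N6 → F8 → DC = 36; combined 40.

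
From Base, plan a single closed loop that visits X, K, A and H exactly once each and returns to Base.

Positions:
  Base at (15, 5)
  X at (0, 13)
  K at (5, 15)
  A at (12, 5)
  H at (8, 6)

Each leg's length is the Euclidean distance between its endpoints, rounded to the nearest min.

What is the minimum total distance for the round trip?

Shortest round trip = 37 min.

With 4 stops there are 4!/2 = 12 distinct round trips (a route and its reverse cost the same).
Base-X-K-A-H-Base: 17+5+12+4+7 = 45
Base-X-K-H-A-Base: 17+5+9+4+3 = 38
Base-X-A-K-H-Base: 17+14+12+9+7 = 59
Base-X-A-H-K-Base: 17+14+4+9+14 = 58
Base-X-H-K-A-Base: 17+11+9+12+3 = 52
Base-X-H-A-K-Base: 17+11+4+12+14 = 58
Base-K-X-A-H-Base: 14+5+14+4+7 = 44
Base-K-X-H-A-Base: 14+5+11+4+3 = 37
Base-K-A-X-H-Base: 14+12+14+11+7 = 58
Base-K-H-X-A-Base: 14+9+11+14+3 = 51
Base-A-X-K-H-Base: 3+14+5+9+7 = 38
Base-A-K-X-H-Base: 3+12+5+11+7 = 38
The minimum is 37.
One optimal route: Base → K → X → H → A → Base (or its reverse).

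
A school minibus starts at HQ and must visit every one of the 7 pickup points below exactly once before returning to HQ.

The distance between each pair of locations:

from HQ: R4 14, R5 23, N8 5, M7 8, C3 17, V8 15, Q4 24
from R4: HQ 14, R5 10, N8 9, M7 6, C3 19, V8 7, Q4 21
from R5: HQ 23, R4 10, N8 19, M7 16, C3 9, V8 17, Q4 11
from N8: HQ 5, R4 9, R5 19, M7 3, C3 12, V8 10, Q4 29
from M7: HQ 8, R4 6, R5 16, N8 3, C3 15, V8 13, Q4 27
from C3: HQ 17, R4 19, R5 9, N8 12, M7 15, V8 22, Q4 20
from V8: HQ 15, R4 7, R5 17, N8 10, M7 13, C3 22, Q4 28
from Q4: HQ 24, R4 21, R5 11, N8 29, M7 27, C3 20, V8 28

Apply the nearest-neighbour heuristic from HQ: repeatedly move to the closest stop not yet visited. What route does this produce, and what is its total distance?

At HQ the remaining stops are N8 5, M7 8, R4 14, V8 15, C3 17, R5 23, Q4 24; go to N8.
At N8 the remaining stops are M7 3, R4 9, V8 10, C3 12, R5 19, Q4 29; go to M7.
At M7 the remaining stops are R4 6, V8 13, C3 15, R5 16, Q4 27; go to R4.
At R4 the remaining stops are V8 7, R5 10, C3 19, Q4 21; go to V8.
At V8 the remaining stops are R5 17, C3 22, Q4 28; go to R5.
At R5 the remaining stops are C3 9, Q4 11; go to C3.
At C3 the remaining stops are Q4 20; go to Q4.
Return Q4→HQ: 24.
Total = 5 + 3 + 6 + 7 + 17 + 9 + 20 + 24 = 91.

Nearest-neighbour total = 91; route HQ → N8 → M7 → R4 → V8 → R5 → C3 → Q4 → HQ.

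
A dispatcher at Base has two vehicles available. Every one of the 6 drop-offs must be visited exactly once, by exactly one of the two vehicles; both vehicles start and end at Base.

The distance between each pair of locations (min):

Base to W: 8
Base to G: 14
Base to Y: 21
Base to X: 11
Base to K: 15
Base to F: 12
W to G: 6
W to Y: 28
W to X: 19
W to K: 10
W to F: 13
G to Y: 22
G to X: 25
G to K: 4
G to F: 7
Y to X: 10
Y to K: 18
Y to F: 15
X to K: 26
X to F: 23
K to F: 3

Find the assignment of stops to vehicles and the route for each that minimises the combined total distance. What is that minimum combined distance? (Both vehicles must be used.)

Try each way of splitting the stops between the two vehicles (each non-empty) and, for each split, find the best tour for each vehicle:
  {W} + {G, Y, X, K, F}: 16 + 57 = 73
  {G} + {W, Y, X, K, F}: 28 + 57 = 85
  {W, G} + {Y, X, K, F}: 28 + 54 = 82
  {Y} + {W, G, X, K, F}: 42 + 55 = 97
  {W, Y} + {G, X, K, F}: 57 + 55 = 112
  {G, Y} + {W, X, K, F}: 57 + 55 = 112
  … (31 splits in total)
Best: vehicle 1 Base → W → Base = 16; vehicle 2 Base → G → K → F → Y → X → Base = 57; combined 73.

73 min — the smallest possible combined total.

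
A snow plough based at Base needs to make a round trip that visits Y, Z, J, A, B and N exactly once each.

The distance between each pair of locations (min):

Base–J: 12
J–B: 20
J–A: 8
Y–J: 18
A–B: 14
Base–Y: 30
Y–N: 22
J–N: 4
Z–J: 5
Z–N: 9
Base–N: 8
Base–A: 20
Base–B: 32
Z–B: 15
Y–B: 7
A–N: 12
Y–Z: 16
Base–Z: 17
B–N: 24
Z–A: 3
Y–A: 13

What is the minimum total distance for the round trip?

There are 360 distinct closed tours to check (reversals are equivalent).
Base-Y-Z-J-A-B-N-Base: 30+16+5+8+14+24+8 = 105
Base-Y-Z-J-A-N-B-Base: 30+16+5+8+12+24+32 = 127
Base-Y-Z-J-B-A-N-Base: 30+16+5+20+14+12+8 = 105
Base-Y-Z-J-B-N-A-Base: 30+16+5+20+24+12+20 = 127
Base-Y-Z-J-N-A-B-Base: 30+16+5+4+12+14+32 = 113
Base-Y-Z-J-N-B-A-Base: 30+16+5+4+24+14+20 = 113
Base-Y-Z-A-J-B-N-Base: 30+16+3+8+20+24+8 = 109
Base-Y-Z-A-J-N-B-Base: 30+16+3+8+4+24+32 = 117
… (352 more)
Base-Y-B-A-Z-J-N-Base: 30+7+14+3+5+4+8 = 71  ← best
The minimum is 71.
One optimal route: Base → Y → B → A → Z → J → N → Base (or its reverse).

Minimum total distance: 71 min.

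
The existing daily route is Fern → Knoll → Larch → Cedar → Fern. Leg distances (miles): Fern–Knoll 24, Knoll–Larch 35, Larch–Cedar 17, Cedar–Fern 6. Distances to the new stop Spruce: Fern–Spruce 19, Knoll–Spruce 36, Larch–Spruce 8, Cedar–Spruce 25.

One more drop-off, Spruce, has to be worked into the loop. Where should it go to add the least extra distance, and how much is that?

Insertion cost between consecutive stops i–j is d(i,Spruce) + d(Spruce,j) − d(i,j):
  between Fern and Knoll: 19 + 36 − 24 = 31
  between Knoll and Larch: 36 + 8 − 35 = 9
  between Larch and Cedar: 8 + 25 − 17 = 16
  between Cedar and Fern: 25 + 19 − 6 = 38
Cheapest insertion is between Knoll and Larch, adding 9.
New total = 82 + 9 = 91.

Adding 9 miles by placing Spruce on the Knoll–Larch leg.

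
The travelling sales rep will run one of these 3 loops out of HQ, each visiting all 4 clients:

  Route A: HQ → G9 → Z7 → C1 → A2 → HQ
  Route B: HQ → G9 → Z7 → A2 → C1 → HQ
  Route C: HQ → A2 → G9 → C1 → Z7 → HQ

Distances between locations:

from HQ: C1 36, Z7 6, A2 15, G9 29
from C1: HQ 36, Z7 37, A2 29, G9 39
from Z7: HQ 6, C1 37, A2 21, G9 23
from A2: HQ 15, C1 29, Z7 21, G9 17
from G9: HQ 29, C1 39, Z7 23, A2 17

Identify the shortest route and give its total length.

Route A: 29 + 23 + 37 + 29 + 15 = 133
Route B: 29 + 23 + 21 + 29 + 36 = 138
Route C: 15 + 17 + 39 + 37 + 6 = 114

114 — Route C is the shortest.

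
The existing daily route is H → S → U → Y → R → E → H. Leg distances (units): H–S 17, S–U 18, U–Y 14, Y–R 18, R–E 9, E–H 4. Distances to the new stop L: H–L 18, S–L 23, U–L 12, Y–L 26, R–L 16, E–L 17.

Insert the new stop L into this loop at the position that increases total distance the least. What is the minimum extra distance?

Insertion cost between consecutive stops i–j is d(i,L) + d(L,j) − d(i,j):
  between H and S: 18 + 23 − 17 = 24
  between S and U: 23 + 12 − 18 = 17
  between U and Y: 12 + 26 − 14 = 24
  between Y and R: 26 + 16 − 18 = 24
  between R and E: 16 + 17 − 9 = 24
  between E and H: 17 + 18 − 4 = 31
Cheapest insertion is between S and U, adding 17.
New total = 80 + 17 = 97.

+17 — insert L between S and U.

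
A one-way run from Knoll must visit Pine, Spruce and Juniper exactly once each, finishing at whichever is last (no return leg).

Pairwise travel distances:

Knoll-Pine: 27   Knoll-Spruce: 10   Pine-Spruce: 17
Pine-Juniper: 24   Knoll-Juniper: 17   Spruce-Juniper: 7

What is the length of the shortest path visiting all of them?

Shortest open route: 41.

There are 3! = 6 possible orderings.
Knoll→Pine→Spruce→Juniper: 27+17+7 = 51
Knoll→Pine→Juniper→Spruce: 27+24+7 = 58
Knoll→Spruce→Pine→Juniper: 10+17+24 = 51
Knoll→Spruce→Juniper→Pine: 10+7+24 = 41
Knoll→Juniper→Pine→Spruce: 17+24+17 = 58
Knoll→Juniper→Spruce→Pine: 17+7+17 = 41
The minimum is 41.
One shortest path: Knoll → Spruce → Juniper → Pine.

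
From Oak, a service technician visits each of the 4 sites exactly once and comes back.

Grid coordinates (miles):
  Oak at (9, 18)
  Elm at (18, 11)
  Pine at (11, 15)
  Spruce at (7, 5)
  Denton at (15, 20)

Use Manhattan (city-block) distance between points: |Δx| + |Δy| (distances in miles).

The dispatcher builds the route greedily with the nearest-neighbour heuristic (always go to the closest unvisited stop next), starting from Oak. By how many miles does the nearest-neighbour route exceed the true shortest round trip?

Oak: Pine=5, Denton=8, Spruce=15, Elm=16 ⇒ Pine
Pine: Denton=9, Elm=11, Spruce=14 ⇒ Denton
Denton: Elm=12, Spruce=23 ⇒ Elm
Elm: Spruce=17 ⇒ Spruce
NN route Oak → Pine → Denton → Elm → Spruce → Oak costs 58.
Optimal: Oak → Pine → Spruce → Elm → Denton → Oak costs 56 (by enumerating all 12 distinct tours).
Excess = 58 − 56 = 2.

The nearest-neighbour route is 2 miles longer than optimal.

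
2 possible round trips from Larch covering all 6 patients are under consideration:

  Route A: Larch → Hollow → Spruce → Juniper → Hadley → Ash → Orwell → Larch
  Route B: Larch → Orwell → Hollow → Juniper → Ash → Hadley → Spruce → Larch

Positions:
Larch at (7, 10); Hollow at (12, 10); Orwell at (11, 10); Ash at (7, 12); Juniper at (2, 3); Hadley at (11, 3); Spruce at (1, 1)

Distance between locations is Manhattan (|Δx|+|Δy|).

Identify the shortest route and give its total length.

Route A: 5 + 20 + 3 + 9 + 13 + 6 + 4 = 60
Route B: 4 + 1 + 17 + 14 + 13 + 12 + 15 = 76

60 — Route A is the shortest.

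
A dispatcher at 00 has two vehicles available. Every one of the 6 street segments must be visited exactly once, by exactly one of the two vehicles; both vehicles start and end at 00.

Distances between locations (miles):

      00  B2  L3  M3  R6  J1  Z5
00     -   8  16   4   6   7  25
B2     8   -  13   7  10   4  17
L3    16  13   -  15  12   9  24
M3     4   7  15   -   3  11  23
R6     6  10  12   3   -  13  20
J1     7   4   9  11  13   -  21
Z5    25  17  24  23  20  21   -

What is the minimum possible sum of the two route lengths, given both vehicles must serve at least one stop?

Try each way of splitting the stops between the two vehicles (each non-empty) and, for each split, find the best tour for each vehicle:
  {B2} + {L3, M3, R6, J1, Z5}: 16 + 67 = 83
  {L3} + {B2, M3, R6, J1, Z5}: 32 + 55 = 87
  {B2, L3} + {M3, R6, J1, Z5}: 37 + 55 = 92
  {M3} + {B2, L3, R6, J1, Z5}: 8 + 70 = 78
  {B2, M3} + {L3, R6, J1, Z5}: 19 + 66 = 85
  {L3, M3} + {B2, R6, J1, Z5}: 35 + 54 = 89
  … (31 splits in total)
Best: vehicle 1 00 → M3 → 00 = 8; vehicle 2 00 → R6 → L3 → Z5 → B2 → J1 → 00 = 70; combined 78.

78 miles — the smallest possible combined total.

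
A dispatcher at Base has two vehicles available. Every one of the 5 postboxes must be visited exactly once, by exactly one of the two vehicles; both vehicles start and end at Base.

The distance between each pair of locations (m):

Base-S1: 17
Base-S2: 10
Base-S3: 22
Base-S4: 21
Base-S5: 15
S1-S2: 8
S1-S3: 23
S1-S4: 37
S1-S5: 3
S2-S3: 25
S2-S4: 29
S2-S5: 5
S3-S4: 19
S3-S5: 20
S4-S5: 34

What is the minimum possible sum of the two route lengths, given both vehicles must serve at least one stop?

Check every non-empty split of the stops between the two vehicles; for each half take its own optimal tour:
  {S1} + {S2, S3, S4, S5}: 34 + 75 = 109
  {S2} + {S1, S3, S4, S5}: 20 + 80 = 100
  {S1, S2} + {S3, S4, S5}: 35 + 75 = 110
  {S3} + {S1, S2, S4, S5}: 44 + 75 = 119
  {S1, S3} + {S2, S4, S5}: 62 + 70 = 132
  {S2, S3} + {S1, S4, S5}: 57 + 75 = 132
  … (15 splits in total)
  {S3, S4} + {S1, S2, S5}: 62 + 35 = 97  ← best
Best: vehicle 1 Base → S3 → S4 → Base = 62; vehicle 2 Base → S1 → S5 → S2 → Base = 35; combined 97.

Minimum combined distance: 97 m.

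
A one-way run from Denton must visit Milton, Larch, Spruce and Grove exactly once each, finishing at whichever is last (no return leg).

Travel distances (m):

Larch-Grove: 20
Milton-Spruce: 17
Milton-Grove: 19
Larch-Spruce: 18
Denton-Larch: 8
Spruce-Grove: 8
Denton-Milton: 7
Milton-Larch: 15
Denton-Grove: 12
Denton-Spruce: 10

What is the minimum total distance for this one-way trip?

Shortest open route: 48 m.

There are 4! = 24 possible orderings.
Denton→Milton→Larch→Spruce→Grove: 7+15+18+8 = 48
Denton→Milton→Larch→Grove→Spruce: 7+15+20+8 = 50
Denton→Milton→Spruce→Larch→Grove: 7+17+18+20 = 62
Denton→Milton→Spruce→Grove→Larch: 7+17+8+20 = 52
Denton→Milton→Grove→Larch→Spruce: 7+19+20+18 = 64
Denton→Milton→Grove→Spruce→Larch: 7+19+8+18 = 52
Denton→Larch→Milton→Spruce→Grove: 8+15+17+8 = 48
Denton→Larch→Milton→Grove→Spruce: 8+15+19+8 = 50
Denton→Larch→Spruce→Milton→Grove: 8+18+17+19 = 62
Denton→Larch→Spruce→Grove→Milton: 8+18+8+19 = 53
Denton→Larch→Grove→Milton→Spruce: 8+20+19+17 = 64
Denton→Larch→Grove→Spruce→Milton: 8+20+8+17 = 53
Denton→Spruce→Milton→Larch→Grove: 10+17+15+20 = 62
Denton→Spruce→Milton→Grove→Larch: 10+17+19+20 = 66
… (10 more)
The minimum is 48.
One shortest path: Denton → Milton → Larch → Spruce → Grove.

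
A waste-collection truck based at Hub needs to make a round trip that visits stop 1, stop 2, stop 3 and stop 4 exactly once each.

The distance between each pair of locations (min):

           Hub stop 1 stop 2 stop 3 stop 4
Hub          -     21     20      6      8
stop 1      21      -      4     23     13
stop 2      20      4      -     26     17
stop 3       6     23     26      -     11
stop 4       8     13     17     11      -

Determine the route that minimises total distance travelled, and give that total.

With 4 stops there are 4!/2 = 12 distinct round trips (a route and its reverse cost the same).
Hub → stop 1 → stop 2 → stop 3 → stop 4 → Hub: 21+4+26+11+8 = 70
Hub → stop 1 → stop 2 → stop 4 → stop 3 → Hub: 21+4+17+11+6 = 59
Hub → stop 1 → stop 3 → stop 2 → stop 4 → Hub: 21+23+26+17+8 = 95
Hub → stop 1 → stop 3 → stop 4 → stop 2 → Hub: 21+23+11+17+20 = 92
Hub → stop 1 → stop 4 → stop 2 → stop 3 → Hub: 21+13+17+26+6 = 83
Hub → stop 1 → stop 4 → stop 3 → stop 2 → Hub: 21+13+11+26+20 = 91
Hub → stop 2 → stop 1 → stop 3 → stop 4 → Hub: 20+4+23+11+8 = 66
Hub → stop 2 → stop 1 → stop 4 → stop 3 → Hub: 20+4+13+11+6 = 54
Hub → stop 2 → stop 3 → stop 1 → stop 4 → Hub: 20+26+23+13+8 = 90
Hub → stop 2 → stop 4 → stop 1 → stop 3 → Hub: 20+17+13+23+6 = 79
Hub → stop 3 → stop 1 → stop 2 → stop 4 → Hub: 6+23+4+17+8 = 58
Hub → stop 3 → stop 2 → stop 1 → stop 4 → Hub: 6+26+4+13+8 = 57
The minimum is 54.
One optimal route: Hub → stop 2 → stop 1 → stop 4 → stop 3 → Hub (or its reverse).

54 min — the shortest possible round trip.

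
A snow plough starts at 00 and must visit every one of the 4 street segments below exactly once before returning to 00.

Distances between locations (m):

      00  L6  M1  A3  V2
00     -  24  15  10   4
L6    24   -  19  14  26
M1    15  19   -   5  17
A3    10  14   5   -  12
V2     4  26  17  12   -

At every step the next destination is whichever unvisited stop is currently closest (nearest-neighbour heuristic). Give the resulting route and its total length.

From 00: distances to unvisited — V2=4, A3=10, M1=15, L6=24. Nearest is V2 (4).
From V2: distances to unvisited — A3=12, M1=17, L6=26. Nearest is A3 (12).
From A3: distances to unvisited — M1=5, L6=14. Nearest is M1 (5).
From M1: distances to unvisited — L6=19. Nearest is L6 (19).
Return L6→00: 24.
Total = 4 + 12 + 5 + 19 + 24 = 64.

Total distance 64 m via the nearest-neighbour route 00 → V2 → A3 → M1 → L6 → 00.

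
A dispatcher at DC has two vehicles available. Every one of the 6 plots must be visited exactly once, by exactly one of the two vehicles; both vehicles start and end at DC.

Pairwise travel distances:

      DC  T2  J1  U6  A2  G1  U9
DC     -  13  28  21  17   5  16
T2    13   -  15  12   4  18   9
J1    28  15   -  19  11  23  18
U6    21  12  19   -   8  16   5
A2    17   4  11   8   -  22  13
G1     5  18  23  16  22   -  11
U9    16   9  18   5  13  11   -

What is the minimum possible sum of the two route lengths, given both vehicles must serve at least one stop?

78 — the smallest possible combined total.

Check every non-empty split of the stops between the two vehicles; for each half take its own optimal tour:
  {T2} + {J1, U6, A2, G1, U9}: 26 + 68 = 94
  {J1} + {T2, U6, A2, G1, U9}: 56 + 46 = 102
  {T2, J1} + {U6, A2, G1, U9}: 56 + 46 = 102
  {U6} + {T2, J1, A2, G1, U9}: 42 + 62 = 104
  {T2, U6} + {J1, A2, G1, U9}: 46 + 62 = 108
  {J1, U6} + {T2, A2, G1, U9}: 68 + 46 = 114
  … (31 splits in total)
  {G1} + {T2, J1, U6, A2, U9}: 10 + 68 = 78  ← best
Best: vehicle 1 DC → G1 → DC = 10; vehicle 2 DC → T2 → J1 → A2 → U6 → U9 → DC = 68; combined 78.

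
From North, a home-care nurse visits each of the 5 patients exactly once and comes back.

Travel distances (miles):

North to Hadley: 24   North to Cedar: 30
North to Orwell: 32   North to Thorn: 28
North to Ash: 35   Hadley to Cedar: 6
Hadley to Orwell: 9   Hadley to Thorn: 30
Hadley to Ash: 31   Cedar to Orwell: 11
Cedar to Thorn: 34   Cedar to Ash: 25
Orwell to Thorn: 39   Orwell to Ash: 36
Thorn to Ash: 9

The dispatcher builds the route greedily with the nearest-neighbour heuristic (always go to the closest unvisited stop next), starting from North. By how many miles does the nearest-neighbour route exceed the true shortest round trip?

From North: Hadley=24, Thorn=28, Cedar=30, Orwell=32, Ash=35 → choose Hadley (24).
From Hadley: Cedar=6, Orwell=9, Thorn=30, Ash=31 → choose Cedar (6).
From Cedar: Orwell=11, Ash=25, Thorn=34 → choose Orwell (11).
From Orwell: Ash=36, Thorn=39 → choose Ash (36).
From Ash: Thorn=9 → choose Thorn (9).
NN route North → Hadley → Cedar → Orwell → Ash → Thorn → North costs 114.
Optimal: North → Hadley → Orwell → Cedar → Ash → Thorn → North costs 106 (by enumerating all 60 distinct tours).
Excess = 114 − 106 = 8.

The nearest-neighbour route is 8 miles longer than optimal.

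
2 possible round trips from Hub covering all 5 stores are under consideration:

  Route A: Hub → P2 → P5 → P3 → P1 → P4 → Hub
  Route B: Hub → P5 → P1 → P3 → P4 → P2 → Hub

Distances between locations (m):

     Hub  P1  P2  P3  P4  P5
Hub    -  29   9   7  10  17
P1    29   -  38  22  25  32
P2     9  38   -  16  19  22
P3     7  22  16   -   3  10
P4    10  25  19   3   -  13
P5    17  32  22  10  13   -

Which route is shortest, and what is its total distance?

98 m — Route A is the shortest.

Route A: 9 + 22 + 10 + 22 + 25 + 10 = 98
Route B: 17 + 32 + 22 + 3 + 19 + 9 = 102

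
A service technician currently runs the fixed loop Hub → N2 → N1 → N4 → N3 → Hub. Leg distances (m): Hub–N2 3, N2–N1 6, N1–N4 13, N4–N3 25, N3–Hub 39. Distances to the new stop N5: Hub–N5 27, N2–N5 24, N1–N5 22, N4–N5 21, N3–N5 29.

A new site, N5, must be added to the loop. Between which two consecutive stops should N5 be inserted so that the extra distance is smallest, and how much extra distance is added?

Insertion cost between consecutive stops i–j is d(i,N5) + d(N5,j) − d(i,j):
  between Hub and N2: 27 + 24 − 3 = 48
  between N2 and N1: 24 + 22 − 6 = 40
  between N1 and N4: 22 + 21 − 13 = 30
  between N4 and N3: 21 + 29 − 25 = 25
  between N3 and Hub: 29 + 27 − 39 = 17
Cheapest insertion is between N3 and Hub, adding 17.
New total = 86 + 17 = 103.

Adding 17 m by placing N5 on the N3–Hub leg.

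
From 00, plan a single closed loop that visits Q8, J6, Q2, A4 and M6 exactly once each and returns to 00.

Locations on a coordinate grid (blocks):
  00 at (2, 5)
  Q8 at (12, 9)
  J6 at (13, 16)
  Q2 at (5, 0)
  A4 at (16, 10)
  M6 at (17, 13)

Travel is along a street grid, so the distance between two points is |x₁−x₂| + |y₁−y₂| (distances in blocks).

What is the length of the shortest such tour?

With 5 stops there are 5!/2 = 60 distinct round trips (a route and its reverse cost the same).
00→Q8→J6→Q2→A4→M6→00: 14+8+24+21+4+23 = 94
00→Q8→J6→Q2→M6→A4→00: 14+8+24+25+4+19 = 94
00→Q8→J6→A4→Q2→M6→00: 14+8+9+21+25+23 = 100
00→Q8→J6→A4→M6→Q2→00: 14+8+9+4+25+8 = 68
00→Q8→J6→M6→Q2→A4→00: 14+8+7+25+21+19 = 94
00→Q8→J6→M6→A4→Q2→00: 14+8+7+4+21+8 = 62
00→Q8→Q2→J6→A4→M6→00: 14+16+24+9+4+23 = 90
00→Q8→Q2→J6→M6→A4→00: 14+16+24+7+4+19 = 84
00→Q8→Q2→A4→J6→M6→00: 14+16+21+9+7+23 = 90
00→Q8→Q2→A4→M6→J6→00: 14+16+21+4+7+22 = 84
00→Q8→Q2→M6→J6→A4→00: 14+16+25+7+9+19 = 90
00→Q8→Q2→M6→A4→J6→00: 14+16+25+4+9+22 = 90
00→Q8→A4→J6→Q2→M6→00: 14+5+9+24+25+23 = 100
00→Q8→A4→J6→M6→Q2→00: 14+5+9+7+25+8 = 68
… (46 more)
The minimum is 62.
One optimal route: 00 → Q8 → J6 → M6 → A4 → Q2 → 00 (or its reverse).

62 blocks — the shortest possible round trip.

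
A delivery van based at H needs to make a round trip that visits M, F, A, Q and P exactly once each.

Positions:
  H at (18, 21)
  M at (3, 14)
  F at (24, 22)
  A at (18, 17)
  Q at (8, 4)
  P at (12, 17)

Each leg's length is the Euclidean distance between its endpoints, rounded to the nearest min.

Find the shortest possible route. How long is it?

There are 60 distinct closed tours to check (reversals are equivalent).
H→M→F→A→Q→P→H: 17+22+8+16+14+7 = 84
H→M→F→A→P→Q→H: 17+22+8+6+14+20 = 87
H→M→F→Q→A→P→H: 17+22+24+16+6+7 = 92
H→M→F→Q→P→A→H: 17+22+24+14+6+4 = 87
H→M→F→P→A→Q→H: 17+22+13+6+16+20 = 94
H→M→F→P→Q→A→H: 17+22+13+14+16+4 = 86
H→M→A→F→Q→P→H: 17+15+8+24+14+7 = 85
H→M→A→F→P→Q→H: 17+15+8+13+14+20 = 87
H→M→A→Q→F→P→H: 17+15+16+24+13+7 = 92
H→M→A→Q→P→F→H: 17+15+16+14+13+6 = 81
H→M→A→P→F→Q→H: 17+15+6+13+24+20 = 95
H→M→A→P→Q→F→H: 17+15+6+14+24+6 = 82
H→M→Q→F→A→P→H: 17+11+24+8+6+7 = 73
H→M→Q→F→P→A→H: 17+11+24+13+6+4 = 75
… (46 more)
H→F→A→Q→M→P→H: 6+8+16+11+9+7 = 57  ← best
The minimum is 57.
One optimal route: H → F → A → Q → M → P → H (or its reverse).

Shortest round trip = 57 min.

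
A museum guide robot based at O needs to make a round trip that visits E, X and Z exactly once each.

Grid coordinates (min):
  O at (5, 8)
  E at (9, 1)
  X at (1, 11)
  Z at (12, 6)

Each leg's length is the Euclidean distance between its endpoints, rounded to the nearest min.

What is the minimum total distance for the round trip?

With 3 stops there are 3!/2 = 3 distinct round trips (a route and its reverse cost the same).
O - E - X - Z - O: 8+13+12+7 = 40
O - E - Z - X - O: 8+6+12+5 = 31
O - X - E - Z - O: 5+13+6+7 = 31
The minimum is 31.
One optimal route: O → E → Z → X → O (or its reverse).

31 min — the shortest possible round trip.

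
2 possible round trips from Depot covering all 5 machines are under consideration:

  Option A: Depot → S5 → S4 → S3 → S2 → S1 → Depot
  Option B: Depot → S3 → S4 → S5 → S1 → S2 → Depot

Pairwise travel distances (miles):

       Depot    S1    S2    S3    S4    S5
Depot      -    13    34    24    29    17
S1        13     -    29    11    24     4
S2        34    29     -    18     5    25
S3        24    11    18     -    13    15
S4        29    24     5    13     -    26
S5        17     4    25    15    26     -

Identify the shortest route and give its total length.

Option A: 17 + 26 + 13 + 18 + 29 + 13 = 116
Option B: 24 + 13 + 26 + 4 + 29 + 34 = 130

Shortest is Option A, total 116 miles.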